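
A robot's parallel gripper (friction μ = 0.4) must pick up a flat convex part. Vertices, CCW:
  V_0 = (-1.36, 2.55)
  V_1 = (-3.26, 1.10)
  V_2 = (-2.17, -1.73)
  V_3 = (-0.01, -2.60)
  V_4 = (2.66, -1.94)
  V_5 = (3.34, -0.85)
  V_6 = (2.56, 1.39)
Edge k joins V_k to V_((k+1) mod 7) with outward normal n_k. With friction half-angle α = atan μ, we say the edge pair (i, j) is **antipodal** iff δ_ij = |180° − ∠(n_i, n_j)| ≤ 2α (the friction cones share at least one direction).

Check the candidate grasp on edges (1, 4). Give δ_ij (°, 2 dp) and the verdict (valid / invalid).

δ = 53.02°, invalid

α = atan 0.4 = 21.80°;  2α = 43.60°
edge 1: e_1 = (+1.09, -2.83);  n_1 = (-0.9332, -0.3594)
edge 4: e_4 = (+0.68, +1.09);  n_4 = (+0.8484, -0.5293)
∠(n_1, n_4) = 126.98°
δ = |180° − 126.98°| = 53.02°
53.02° > 2α = 43.60°  →  invalid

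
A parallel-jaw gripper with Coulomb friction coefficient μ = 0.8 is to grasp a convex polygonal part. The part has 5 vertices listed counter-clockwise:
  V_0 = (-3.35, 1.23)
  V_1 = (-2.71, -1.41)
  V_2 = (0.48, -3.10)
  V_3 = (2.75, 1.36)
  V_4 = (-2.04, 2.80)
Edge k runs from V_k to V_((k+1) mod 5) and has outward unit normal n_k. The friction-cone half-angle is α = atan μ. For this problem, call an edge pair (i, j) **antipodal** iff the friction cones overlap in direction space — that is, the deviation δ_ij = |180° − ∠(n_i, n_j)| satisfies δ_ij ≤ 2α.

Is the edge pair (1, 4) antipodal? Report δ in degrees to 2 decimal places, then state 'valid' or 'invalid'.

α = atan 0.8 = 38.66°;  2α = 77.32°
edge 1: e_1 = (+3.19, -1.69);  n_1 = (-0.4681, -0.8837)
edge 4: e_4 = (-1.31, -1.57);  n_4 = (-0.7678, +0.6407)
∠(n_1, n_4) = 101.93°
δ = |180° − 101.93°| = 78.07°
78.07° > 2α = 77.32°  →  invalid

δ = 78.07°, invalid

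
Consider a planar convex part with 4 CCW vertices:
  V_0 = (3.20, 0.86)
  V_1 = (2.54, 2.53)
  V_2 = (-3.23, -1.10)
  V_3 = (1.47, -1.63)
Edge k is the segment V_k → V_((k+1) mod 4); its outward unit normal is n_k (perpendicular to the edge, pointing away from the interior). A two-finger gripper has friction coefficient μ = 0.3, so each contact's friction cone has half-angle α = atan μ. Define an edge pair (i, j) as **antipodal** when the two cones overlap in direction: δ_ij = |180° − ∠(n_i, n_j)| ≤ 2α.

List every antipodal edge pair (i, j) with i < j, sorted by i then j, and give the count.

α = atan 0.3 = 16.70°;  2α = 33.40°
n_0 = (+0.9300, +0.3675)
n_1 = (-0.5325, +0.8464)
n_2 = (-0.1121, -0.9937)
n_3 = (+0.8212, -0.5706)
  (0,1): δ = 79.39°  ·
  (0,2): δ = 62.00°  ·
  (0,3): δ = 123.64°  ·
  (1,2): δ = 38.61°  ·
  (1,3): δ = 23.03°  ✓
  (2,3): δ = 118.36°  ·
antipodal pairs: 1

count = 1; pairs: (1,3)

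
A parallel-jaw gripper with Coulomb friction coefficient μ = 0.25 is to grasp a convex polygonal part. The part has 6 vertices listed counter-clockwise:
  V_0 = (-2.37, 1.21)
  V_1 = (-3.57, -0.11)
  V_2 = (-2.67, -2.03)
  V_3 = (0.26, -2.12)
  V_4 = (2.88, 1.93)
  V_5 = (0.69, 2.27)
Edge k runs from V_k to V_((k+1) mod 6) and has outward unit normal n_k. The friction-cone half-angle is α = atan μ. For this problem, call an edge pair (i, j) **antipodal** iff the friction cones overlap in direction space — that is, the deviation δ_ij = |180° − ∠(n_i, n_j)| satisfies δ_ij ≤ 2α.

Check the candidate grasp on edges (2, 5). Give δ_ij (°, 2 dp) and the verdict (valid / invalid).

δ = 20.87°, valid

α = atan 0.25 = 14.04°;  2α = 28.07°
edge 2: e_2 = (+2.93, -0.09);  n_2 = (-0.0307, -0.9995)
edge 5: e_5 = (-3.06, -1.06);  n_5 = (-0.3273, +0.9449)
∠(n_2, n_5) = 159.13°
δ = |180° − 159.13°| = 20.87°
20.87° ≤ 2α = 28.07°  →  valid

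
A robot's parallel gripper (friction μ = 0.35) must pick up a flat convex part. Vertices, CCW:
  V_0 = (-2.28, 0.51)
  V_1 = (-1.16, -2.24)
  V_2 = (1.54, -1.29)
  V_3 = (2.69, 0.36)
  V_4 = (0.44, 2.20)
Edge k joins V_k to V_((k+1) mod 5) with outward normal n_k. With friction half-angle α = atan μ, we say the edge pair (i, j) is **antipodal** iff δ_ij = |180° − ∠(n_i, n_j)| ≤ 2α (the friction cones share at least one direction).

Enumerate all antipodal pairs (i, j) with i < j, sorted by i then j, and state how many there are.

count = 3; pairs: (0,3), (1,4), (2,4)

α = atan 0.35 = 19.29°;  2α = 38.58°
n_0 = (-0.9261, -0.3772)
n_1 = (+0.3319, -0.9433)
n_2 = (+0.8204, -0.5718)
n_3 = (+0.6331, +0.7741)
n_4 = (-0.5278, +0.8494)
  (0,1): δ = 92.78°  ·
  (0,2): δ = 57.04°  ·
  (0,3): δ = 28.56°  ✓
  (0,4): δ = 99.69°  ·
  (1,2): δ = 144.26°  ·
  (1,3): δ = 58.66°  ·
  (1,4): δ = 12.47°  ✓
  (2,3): δ = 94.40°  ·
  (2,4): δ = 23.27°  ✓
  (3,4): δ = 108.87°  ·
antipodal pairs: 3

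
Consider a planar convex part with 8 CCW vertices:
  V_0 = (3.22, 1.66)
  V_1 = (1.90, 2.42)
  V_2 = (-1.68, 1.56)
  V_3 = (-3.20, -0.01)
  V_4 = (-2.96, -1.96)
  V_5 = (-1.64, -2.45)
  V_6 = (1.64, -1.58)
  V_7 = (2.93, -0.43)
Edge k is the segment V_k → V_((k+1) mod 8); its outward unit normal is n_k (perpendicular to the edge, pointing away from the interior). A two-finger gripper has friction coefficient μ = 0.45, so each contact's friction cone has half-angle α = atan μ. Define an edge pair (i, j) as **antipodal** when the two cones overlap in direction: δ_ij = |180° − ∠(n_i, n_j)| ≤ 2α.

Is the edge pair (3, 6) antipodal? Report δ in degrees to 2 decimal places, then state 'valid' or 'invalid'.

δ = 55.30°, invalid

α = atan 0.45 = 24.23°;  2α = 48.46°
edge 3: e_3 = (+0.24, -1.95);  n_3 = (-0.9925, -0.1222)
edge 6: e_6 = (+1.29, +1.15);  n_6 = (+0.6654, -0.7465)
∠(n_3, n_6) = 124.70°
δ = |180° − 124.70°| = 55.30°
55.30° > 2α = 48.46°  →  invalid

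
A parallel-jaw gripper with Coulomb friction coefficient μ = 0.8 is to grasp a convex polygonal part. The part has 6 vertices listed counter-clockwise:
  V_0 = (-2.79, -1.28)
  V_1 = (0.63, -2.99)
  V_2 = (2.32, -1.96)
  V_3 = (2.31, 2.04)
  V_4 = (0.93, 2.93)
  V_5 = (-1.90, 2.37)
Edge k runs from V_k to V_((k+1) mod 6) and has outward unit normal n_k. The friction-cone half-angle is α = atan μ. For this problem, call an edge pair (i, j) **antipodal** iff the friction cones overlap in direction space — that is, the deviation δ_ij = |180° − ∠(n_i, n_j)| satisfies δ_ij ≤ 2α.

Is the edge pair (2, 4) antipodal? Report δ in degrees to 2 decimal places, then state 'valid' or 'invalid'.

α = atan 0.8 = 38.66°;  2α = 77.32°
edge 2: e_2 = (-0.01, +4.00);  n_2 = (+1.0000, +0.0025)
edge 4: e_4 = (-2.83, -0.56);  n_4 = (-0.1941, +0.9810)
∠(n_2, n_4) = 101.05°
δ = |180° − 101.05°| = 78.95°
78.95° > 2α = 77.32°  →  invalid

δ = 78.95°, invalid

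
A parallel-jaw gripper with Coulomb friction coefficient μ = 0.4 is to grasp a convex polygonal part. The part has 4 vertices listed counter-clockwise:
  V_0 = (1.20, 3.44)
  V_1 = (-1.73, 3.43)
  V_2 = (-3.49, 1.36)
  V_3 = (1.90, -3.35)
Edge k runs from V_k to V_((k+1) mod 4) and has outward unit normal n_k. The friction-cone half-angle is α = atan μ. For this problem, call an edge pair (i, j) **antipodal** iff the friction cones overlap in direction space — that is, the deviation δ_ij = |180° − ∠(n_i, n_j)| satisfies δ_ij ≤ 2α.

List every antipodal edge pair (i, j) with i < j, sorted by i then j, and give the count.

count = 2; pairs: (0,2), (2,3)

α = atan 0.4 = 21.80°;  2α = 43.60°
n_0 = (-0.0034, +1.0000)
n_1 = (-0.7618, +0.6478)
n_2 = (-0.6580, -0.7530)
n_3 = (+0.9947, +0.1025)
  (0,1): δ = 130.57°  ·
  (0,2): δ = 41.34°  ✓
  (0,3): δ = 95.69°  ·
  (1,2): δ = 90.78°  ·
  (1,3): δ = 46.26°  ·
  (2,3): δ = 42.97°  ✓
antipodal pairs: 2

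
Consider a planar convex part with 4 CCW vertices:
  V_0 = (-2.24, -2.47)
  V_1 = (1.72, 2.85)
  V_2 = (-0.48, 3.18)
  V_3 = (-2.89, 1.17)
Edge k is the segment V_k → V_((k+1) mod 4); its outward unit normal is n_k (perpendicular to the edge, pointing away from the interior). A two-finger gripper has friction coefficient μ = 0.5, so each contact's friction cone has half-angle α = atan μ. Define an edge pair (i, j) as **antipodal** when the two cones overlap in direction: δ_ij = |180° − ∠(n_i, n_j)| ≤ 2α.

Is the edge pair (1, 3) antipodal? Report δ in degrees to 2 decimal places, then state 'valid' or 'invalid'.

δ = 71.34°, invalid

α = atan 0.5 = 26.57°;  2α = 53.13°
edge 1: e_1 = (-2.20, +0.33);  n_1 = (+0.1483, +0.9889)
edge 3: e_3 = (+0.65, -3.64);  n_3 = (-0.9844, -0.1758)
∠(n_1, n_3) = 108.66°
δ = |180° − 108.66°| = 71.34°
71.34° > 2α = 53.13°  →  invalid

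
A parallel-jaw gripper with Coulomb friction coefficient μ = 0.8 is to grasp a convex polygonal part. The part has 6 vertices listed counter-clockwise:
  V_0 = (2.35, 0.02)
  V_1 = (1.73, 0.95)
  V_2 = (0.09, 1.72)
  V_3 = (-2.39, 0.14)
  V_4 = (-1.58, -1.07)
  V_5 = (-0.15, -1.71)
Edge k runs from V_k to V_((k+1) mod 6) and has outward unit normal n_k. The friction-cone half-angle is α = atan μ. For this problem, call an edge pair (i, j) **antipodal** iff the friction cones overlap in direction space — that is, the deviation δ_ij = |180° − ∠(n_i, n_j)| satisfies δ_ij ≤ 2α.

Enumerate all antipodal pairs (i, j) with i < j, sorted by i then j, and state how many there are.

α = atan 0.8 = 38.66°;  2α = 77.32°
n_0 = (+0.8321, +0.5547)
n_1 = (+0.4250, +0.9052)
n_2 = (-0.5373, +0.8434)
n_3 = (-0.8310, -0.5563)
n_4 = (-0.4085, -0.9128)
n_5 = (+0.5690, -0.8223)
  (0,1): δ = 148.84°  ·
  (0,2): δ = 91.19°  ·
  (0,3): δ = 0.11°  ✓
  (0,4): δ = 32.20°  ✓
  (0,5): δ = 90.99°  ·
  (1,2): δ = 122.35°  ·
  (1,3): δ = 31.05°  ✓
  (1,4): δ = 1.04°  ✓
  (1,5): δ = 59.83°  ✓
  (2,3): δ = 88.70°  ·
  (2,4): δ = 56.61°  ✓
  (2,5): δ = 2.18°  ✓
  (3,4): δ = 147.91°  ·
  (3,5): δ = 89.12°  ·
  (4,5): δ = 121.21°  ·
antipodal pairs: 7

count = 7; pairs: (0,3), (0,4), (1,3), (1,4), (1,5), (2,4), (2,5)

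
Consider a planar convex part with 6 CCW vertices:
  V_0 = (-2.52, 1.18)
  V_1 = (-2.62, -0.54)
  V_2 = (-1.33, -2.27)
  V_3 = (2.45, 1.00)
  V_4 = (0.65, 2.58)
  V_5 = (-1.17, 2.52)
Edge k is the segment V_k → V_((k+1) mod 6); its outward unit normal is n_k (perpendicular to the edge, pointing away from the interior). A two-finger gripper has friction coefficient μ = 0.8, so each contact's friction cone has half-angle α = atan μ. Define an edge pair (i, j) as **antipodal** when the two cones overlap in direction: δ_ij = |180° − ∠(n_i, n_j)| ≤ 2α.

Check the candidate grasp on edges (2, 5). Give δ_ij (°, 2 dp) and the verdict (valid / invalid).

α = atan 0.8 = 38.66°;  2α = 77.32°
edge 2: e_2 = (+3.78, +3.27);  n_2 = (+0.6542, -0.7563)
edge 5: e_5 = (-1.35, -1.34);  n_5 = (-0.7045, +0.7097)
∠(n_2, n_5) = 176.08°
δ = |180° − 176.08°| = 3.92°
3.92° ≤ 2α = 77.32°  →  valid

δ = 3.92°, valid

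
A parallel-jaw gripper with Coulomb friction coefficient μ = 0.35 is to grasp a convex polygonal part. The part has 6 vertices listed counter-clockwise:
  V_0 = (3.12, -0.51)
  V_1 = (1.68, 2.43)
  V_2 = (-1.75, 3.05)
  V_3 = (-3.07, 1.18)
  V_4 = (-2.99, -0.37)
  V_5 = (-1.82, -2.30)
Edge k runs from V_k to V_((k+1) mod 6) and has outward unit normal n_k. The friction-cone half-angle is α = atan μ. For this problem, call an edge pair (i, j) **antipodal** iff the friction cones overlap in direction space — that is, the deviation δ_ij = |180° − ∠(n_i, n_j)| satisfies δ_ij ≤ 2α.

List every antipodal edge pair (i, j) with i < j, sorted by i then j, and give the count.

α = atan 0.35 = 19.29°;  2α = 38.58°
n_0 = (+0.8981, +0.4399)
n_1 = (+0.1779, +0.9841)
n_2 = (-0.8170, +0.5767)
n_3 = (-0.9987, -0.0515)
n_4 = (-0.8551, -0.5184)
n_5 = (+0.3407, -0.9402)
  (0,1): δ = 126.34°  ·
  (0,2): δ = 61.31°  ·
  (0,3): δ = 23.14°  ✓
  (0,4): δ = 5.13°  ✓
  (0,5): δ = 83.82°  ·
  (1,2): δ = 114.97°  ·
  (1,3): δ = 76.80°  ·
  (1,4): δ = 48.53°  ·
  (1,5): δ = 30.16°  ✓
  (2,3): δ = 141.83°  ·
  (2,4): δ = 113.56°  ·
  (2,5): δ = 34.86°  ✓
  (3,4): δ = 151.73°  ·
  (3,5): δ = 73.04°  ·
  (4,5): δ = 101.31°  ·
antipodal pairs: 4

count = 4; pairs: (0,3), (0,4), (1,5), (2,5)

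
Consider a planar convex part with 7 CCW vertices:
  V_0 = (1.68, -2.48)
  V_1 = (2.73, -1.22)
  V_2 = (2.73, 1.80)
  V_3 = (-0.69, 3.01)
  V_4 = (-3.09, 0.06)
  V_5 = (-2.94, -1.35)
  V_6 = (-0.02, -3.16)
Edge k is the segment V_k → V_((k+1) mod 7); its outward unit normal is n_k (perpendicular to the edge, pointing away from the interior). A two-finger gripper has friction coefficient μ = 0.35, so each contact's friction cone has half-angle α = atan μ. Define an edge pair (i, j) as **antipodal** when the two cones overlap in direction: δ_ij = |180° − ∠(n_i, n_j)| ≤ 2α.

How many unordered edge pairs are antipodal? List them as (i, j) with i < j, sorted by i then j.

count = 4; pairs: (0,3), (1,4), (2,5), (3,6)

α = atan 0.35 = 19.29°;  2α = 38.58°
n_0 = (+0.7682, -0.6402)
n_1 = (+1.0000, -0.0000)
n_2 = (+0.3335, +0.9427)
n_3 = (-0.7757, +0.6311)
n_4 = (-0.9944, -0.1058)
n_5 = (-0.5269, -0.8500)
n_6 = (+0.3714, -0.9285)
  (0,1): δ = 140.19°  ·
  (0,2): δ = 69.68°  ·
  (0,3): δ = 0.68°  ✓
  (0,4): δ = 45.88°  ·
  (0,5): δ = 98.01°  ·
  (0,6): δ = 151.61°  ·
  (1,2): δ = 109.48°  ·
  (1,3): δ = 39.13°  ·
  (1,4): δ = 6.07°  ✓
  (1,5): δ = 58.21°  ·
  (1,6): δ = 111.80°  ·
  (2,3): δ = 109.65°  ·
  (2,4): δ = 64.44°  ·
  (2,5): δ = 12.31°  ✓
  (2,6): δ = 41.29°  ·
  (3,4): δ = 134.80°  ·
  (3,5): δ = 82.66°  ·
  (3,6): δ = 29.07°  ✓
  (4,5): δ = 127.87°  ·
  (4,6): δ = 74.27°  ·
  (5,6): δ = 126.41°  ·
antipodal pairs: 4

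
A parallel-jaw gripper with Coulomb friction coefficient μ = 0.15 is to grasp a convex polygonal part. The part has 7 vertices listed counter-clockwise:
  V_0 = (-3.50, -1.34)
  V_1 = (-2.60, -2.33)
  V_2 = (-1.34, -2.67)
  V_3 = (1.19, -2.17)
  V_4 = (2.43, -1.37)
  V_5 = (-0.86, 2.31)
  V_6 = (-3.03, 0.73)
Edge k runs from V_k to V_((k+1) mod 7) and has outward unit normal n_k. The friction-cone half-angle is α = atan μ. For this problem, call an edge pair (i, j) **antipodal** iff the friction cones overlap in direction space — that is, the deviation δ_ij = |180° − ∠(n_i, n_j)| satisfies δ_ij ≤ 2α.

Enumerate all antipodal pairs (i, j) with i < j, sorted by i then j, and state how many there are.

count = 2; pairs: (0,4), (3,5)

α = atan 0.15 = 8.53°;  2α = 17.06°
n_0 = (-0.7399, -0.6727)
n_1 = (-0.2605, -0.9655)
n_2 = (+0.1939, -0.9810)
n_3 = (+0.5421, -0.8403)
n_4 = (+0.7455, +0.6665)
n_5 = (-0.5886, +0.8084)
n_6 = (-0.9752, +0.2214)
  (0,1): δ = 147.37°  ·
  (0,2): δ = 121.09°  ·
  (0,3): δ = 99.45°  ·
  (0,4): δ = 0.48°  ✓
  (0,5): δ = 83.79°  ·
  (0,6): δ = 124.93°  ·
  (1,2): δ = 153.72°  ·
  (1,3): δ = 132.07°  ·
  (1,4): δ = 33.10°  ·
  (1,5): δ = 51.16°  ·
  (1,6): δ = 92.31°  ·
  (2,3): δ = 158.35°  ·
  (2,4): δ = 59.38°  ·
  (2,5): δ = 24.88°  ·
  (2,6): δ = 66.03°  ·
  (3,4): δ = 81.03°  ·
  (3,5): δ = 3.23°  ✓
  (3,6): δ = 44.38°  ·
  (4,5): δ = 95.74°  ·
  (4,6): δ = 54.59°  ·
  (5,6): δ = 138.85°  ·
antipodal pairs: 2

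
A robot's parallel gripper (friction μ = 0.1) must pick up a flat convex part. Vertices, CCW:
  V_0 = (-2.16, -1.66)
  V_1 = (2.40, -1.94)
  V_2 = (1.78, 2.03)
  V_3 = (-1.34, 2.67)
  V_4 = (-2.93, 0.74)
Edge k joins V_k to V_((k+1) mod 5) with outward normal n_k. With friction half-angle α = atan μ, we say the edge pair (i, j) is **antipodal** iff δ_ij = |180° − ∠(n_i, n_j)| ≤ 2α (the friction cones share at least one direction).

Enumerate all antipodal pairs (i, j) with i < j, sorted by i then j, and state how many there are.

count = 2; pairs: (0,2), (1,4)

α = atan 0.1 = 5.71°;  2α = 11.42°
n_0 = (-0.0613, -0.9981)
n_1 = (+0.9880, +0.1543)
n_2 = (+0.2009, +0.9796)
n_3 = (-0.7718, +0.6358)
n_4 = (-0.9522, -0.3055)
  (0,1): δ = 77.61°  ·
  (0,2): δ = 8.08°  ✓
  (0,3): δ = 54.03°  ·
  (0,4): δ = 111.30°  ·
  (1,2): δ = 110.47°  ·
  (1,3): δ = 48.36°  ·
  (1,4): δ = 8.91°  ✓
  (2,3): δ = 117.89°  ·
  (2,4): δ = 60.62°  ·
  (3,4): δ = 122.73°  ·
antipodal pairs: 2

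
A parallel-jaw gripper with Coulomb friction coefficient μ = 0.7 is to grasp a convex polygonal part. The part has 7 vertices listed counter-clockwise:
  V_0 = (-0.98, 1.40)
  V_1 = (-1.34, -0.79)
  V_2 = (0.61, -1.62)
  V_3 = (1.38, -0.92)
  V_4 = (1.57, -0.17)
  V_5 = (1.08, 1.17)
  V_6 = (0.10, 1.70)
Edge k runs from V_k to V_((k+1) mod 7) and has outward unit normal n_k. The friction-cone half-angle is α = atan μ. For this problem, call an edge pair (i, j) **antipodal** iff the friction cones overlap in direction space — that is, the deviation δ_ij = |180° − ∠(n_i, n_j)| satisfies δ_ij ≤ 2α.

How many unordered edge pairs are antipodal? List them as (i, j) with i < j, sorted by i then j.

count = 8; pairs: (0,2), (0,3), (0,4), (1,4), (1,5), (1,6), (2,6), (3,6)

α = atan 0.7 = 34.99°;  2α = 69.98°
n_0 = (-0.9868, +0.1622)
n_1 = (-0.3916, -0.9201)
n_2 = (+0.6727, -0.7399)
n_3 = (+0.9694, -0.2456)
n_4 = (+0.9392, +0.3434)
n_5 = (+0.4757, +0.8796)
n_6 = (-0.2676, +0.9635)
  (0,1): δ = 103.72°  ·
  (0,2): δ = 38.39°  ✓
  (0,3): δ = 4.88°  ✓
  (0,4): δ = 29.42°  ✓
  (0,5): δ = 70.93°  ·
  (0,6): δ = 114.86°  ·
  (1,2): δ = 114.67°  ·
  (1,3): δ = 81.16°  ·
  (1,4): δ = 46.86°  ✓
  (1,5): δ = 5.35°  ✓
  (1,6): δ = 38.58°  ✓
  (2,3): δ = 146.49°  ·
  (2,4): δ = 112.19°  ·
  (2,5): δ = 70.68°  ·
  (2,6): δ = 26.75°  ✓
  (3,4): δ = 145.70°  ·
  (3,5): δ = 104.19°  ·
  (3,6): δ = 60.26°  ✓
  (4,5): δ = 138.49°  ·
  (4,6): δ = 94.56°  ·
  (5,6): δ = 136.07°  ·
antipodal pairs: 8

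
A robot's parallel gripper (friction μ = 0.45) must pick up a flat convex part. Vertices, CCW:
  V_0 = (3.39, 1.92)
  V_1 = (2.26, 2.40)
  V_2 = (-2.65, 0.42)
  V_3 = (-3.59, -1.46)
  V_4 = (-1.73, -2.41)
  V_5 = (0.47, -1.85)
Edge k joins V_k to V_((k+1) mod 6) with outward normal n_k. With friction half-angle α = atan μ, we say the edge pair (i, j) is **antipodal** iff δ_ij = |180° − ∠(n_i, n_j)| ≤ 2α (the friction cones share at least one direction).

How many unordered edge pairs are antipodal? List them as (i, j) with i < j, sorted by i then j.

α = atan 0.45 = 24.23°;  2α = 48.46°
n_0 = (+0.3910, +0.9204)
n_1 = (-0.3740, +0.9274)
n_2 = (-0.8944, +0.4472)
n_3 = (-0.4549, -0.8906)
n_4 = (+0.2467, -0.9691)
n_5 = (+0.7906, -0.6123)
  (0,1): δ = 135.02°  ·
  (0,2): δ = 93.55°  ·
  (0,3): δ = 4.04°  ✓
  (0,4): δ = 37.30°  ✓
  (0,5): δ = 75.26°  ·
  (1,2): δ = 138.53°  ·
  (1,3): δ = 49.02°  ·
  (1,4): δ = 7.68°  ✓
  (1,5): δ = 30.28°  ✓
  (2,3): δ = 90.49°  ·
  (2,4): δ = 49.15°  ·
  (2,5): δ = 11.19°  ✓
  (3,4): δ = 138.66°  ·
  (3,5): δ = 100.70°  ·
  (4,5): δ = 142.04°  ·
antipodal pairs: 5

count = 5; pairs: (0,3), (0,4), (1,4), (1,5), (2,5)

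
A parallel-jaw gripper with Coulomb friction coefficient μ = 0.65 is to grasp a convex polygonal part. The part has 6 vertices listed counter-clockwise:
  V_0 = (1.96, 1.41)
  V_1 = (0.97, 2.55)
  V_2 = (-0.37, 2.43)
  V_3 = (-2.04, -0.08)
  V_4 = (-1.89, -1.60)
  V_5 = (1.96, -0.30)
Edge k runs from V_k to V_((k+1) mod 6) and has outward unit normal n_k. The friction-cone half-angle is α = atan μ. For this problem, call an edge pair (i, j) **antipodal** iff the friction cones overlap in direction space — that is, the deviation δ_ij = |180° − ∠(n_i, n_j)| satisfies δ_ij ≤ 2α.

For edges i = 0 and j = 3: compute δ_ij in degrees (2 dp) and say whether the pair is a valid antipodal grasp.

δ = 35.34°, valid

α = atan 0.65 = 33.02°;  2α = 66.05°
edge 0: e_0 = (-0.99, +1.14);  n_0 = (+0.7550, +0.6557)
edge 3: e_3 = (+0.15, -1.52);  n_3 = (-0.9952, -0.0982)
∠(n_0, n_3) = 144.66°
δ = |180° − 144.66°| = 35.34°
35.34° ≤ 2α = 66.05°  →  valid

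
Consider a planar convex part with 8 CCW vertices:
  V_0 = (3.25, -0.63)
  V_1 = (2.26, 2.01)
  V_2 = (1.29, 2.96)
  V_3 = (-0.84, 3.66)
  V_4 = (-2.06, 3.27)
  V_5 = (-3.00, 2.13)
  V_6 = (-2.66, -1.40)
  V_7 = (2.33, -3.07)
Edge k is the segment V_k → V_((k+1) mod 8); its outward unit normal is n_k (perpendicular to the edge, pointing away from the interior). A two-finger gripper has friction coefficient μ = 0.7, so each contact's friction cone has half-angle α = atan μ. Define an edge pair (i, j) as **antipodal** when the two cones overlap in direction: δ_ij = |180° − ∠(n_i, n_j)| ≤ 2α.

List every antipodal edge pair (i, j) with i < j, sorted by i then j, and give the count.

count = 12; pairs: (0,4), (0,5), (0,6), (1,5), (1,6), (2,5), (2,6), (3,6), (3,7), (4,6), (4,7), (5,7)

α = atan 0.7 = 34.99°;  2α = 69.98°
n_0 = (+0.9363, +0.3511)
n_1 = (+0.6997, +0.7144)
n_2 = (+0.3122, +0.9500)
n_3 = (-0.3045, +0.9525)
n_4 = (-0.7715, +0.6362)
n_5 = (-0.9954, -0.0959)
n_6 = (-0.3174, -0.9483)
n_7 = (+0.9357, -0.3528)
  (0,1): δ = 154.96°  ·
  (0,2): δ = 128.75°  ·
  (0,3): δ = 92.83°  ·
  (0,4): δ = 60.06°  ✓
  (0,5): δ = 15.05°  ✓
  (0,6): δ = 50.94°  ✓
  (0,7): δ = 138.79°  ·
  (1,2): δ = 153.79°  ·
  (1,3): δ = 117.87°  ·
  (1,4): δ = 85.10°  ·
  (1,5): δ = 40.10°  ✓
  (1,6): δ = 25.90°  ✓
  (1,7): δ = 113.74°  ·
  (2,3): δ = 144.08°  ·
  (2,4): δ = 111.32°  ·
  (2,5): δ = 66.31°  ✓
  (2,6): δ = 0.31°  ✓
  (2,7): δ = 87.53°  ·
  (3,4): δ = 147.24°  ·
  (3,5): δ = 102.23°  ·
  (3,6): δ = 36.23°  ✓
  (3,7): δ = 51.61°  ✓
  (4,5): δ = 134.99°  ·
  (4,6): δ = 69.00°  ✓
  (4,7): δ = 18.85°  ✓
  (5,6): δ = 114.01°  ·
  (5,7): δ = 26.16°  ✓
  (6,7): δ = 92.16°  ·
antipodal pairs: 12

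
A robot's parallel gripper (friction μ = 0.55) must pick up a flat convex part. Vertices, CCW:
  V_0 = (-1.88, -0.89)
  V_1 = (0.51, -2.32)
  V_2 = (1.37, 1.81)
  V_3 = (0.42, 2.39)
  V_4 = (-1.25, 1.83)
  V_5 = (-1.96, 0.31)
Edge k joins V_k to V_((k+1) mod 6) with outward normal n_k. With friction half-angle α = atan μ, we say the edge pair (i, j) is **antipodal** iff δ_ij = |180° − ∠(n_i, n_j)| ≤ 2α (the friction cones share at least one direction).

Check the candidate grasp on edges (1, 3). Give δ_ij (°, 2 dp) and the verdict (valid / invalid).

α = atan 0.55 = 28.81°;  2α = 57.62°
edge 1: e_1 = (+0.86, +4.13);  n_1 = (+0.9790, -0.2039)
edge 3: e_3 = (-1.67, -0.56);  n_3 = (-0.3179, +0.9481)
∠(n_1, n_3) = 120.30°
δ = |180° − 120.30°| = 59.70°
59.70° > 2α = 57.62°  →  invalid

δ = 59.70°, invalid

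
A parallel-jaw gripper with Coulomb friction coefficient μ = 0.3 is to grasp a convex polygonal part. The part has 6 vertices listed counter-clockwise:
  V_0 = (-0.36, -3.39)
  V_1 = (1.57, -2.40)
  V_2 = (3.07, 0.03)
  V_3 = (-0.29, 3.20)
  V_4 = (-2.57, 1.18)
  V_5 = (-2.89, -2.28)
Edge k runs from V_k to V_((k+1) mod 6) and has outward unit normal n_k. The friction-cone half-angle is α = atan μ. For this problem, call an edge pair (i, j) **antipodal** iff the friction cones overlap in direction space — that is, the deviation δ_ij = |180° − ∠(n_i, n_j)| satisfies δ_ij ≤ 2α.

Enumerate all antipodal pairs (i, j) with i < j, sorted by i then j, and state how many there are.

count = 4; pairs: (0,3), (1,3), (1,4), (2,5)

α = atan 0.3 = 16.70°;  2α = 33.40°
n_0 = (+0.4564, -0.8898)
n_1 = (+0.8509, -0.5253)
n_2 = (+0.6862, +0.7274)
n_3 = (-0.6631, +0.7485)
n_4 = (-0.9958, +0.0921)
n_5 = (-0.4018, -0.9157)
  (0,1): δ = 148.84°  ·
  (0,2): δ = 70.49°  ·
  (0,3): δ = 14.38°  ✓
  (0,4): δ = 57.56°  ·
  (0,5): δ = 129.16°  ·
  (1,2): δ = 101.65°  ·
  (1,3): δ = 16.77°  ✓
  (1,4): δ = 26.40°  ✓
  (1,5): δ = 98.00°  ·
  (2,3): δ = 95.13°  ·
  (2,4): δ = 51.95°  ·
  (2,5): δ = 19.64°  ✓
  (3,4): δ = 136.82°  ·
  (3,5): δ = 65.23°  ·
  (4,5): δ = 108.40°  ·
antipodal pairs: 4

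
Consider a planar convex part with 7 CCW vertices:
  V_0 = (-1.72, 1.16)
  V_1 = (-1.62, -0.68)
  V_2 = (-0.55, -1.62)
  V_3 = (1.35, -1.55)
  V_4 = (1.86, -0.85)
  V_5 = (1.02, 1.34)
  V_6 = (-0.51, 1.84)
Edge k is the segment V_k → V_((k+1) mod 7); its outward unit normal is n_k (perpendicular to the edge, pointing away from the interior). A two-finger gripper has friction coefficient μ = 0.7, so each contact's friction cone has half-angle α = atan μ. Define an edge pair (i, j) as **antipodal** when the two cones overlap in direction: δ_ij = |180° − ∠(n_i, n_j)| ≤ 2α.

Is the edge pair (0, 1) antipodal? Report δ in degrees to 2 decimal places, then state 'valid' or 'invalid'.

δ = 134.41°, invalid

α = atan 0.7 = 34.99°;  2α = 69.98°
edge 0: e_0 = (+0.10, -1.84);  n_0 = (-0.9985, -0.0543)
edge 1: e_1 = (+1.07, -0.94);  n_1 = (-0.6600, -0.7513)
∠(n_0, n_1) = 45.59°
δ = |180° − 45.59°| = 134.41°
134.41° > 2α = 69.98°  →  invalid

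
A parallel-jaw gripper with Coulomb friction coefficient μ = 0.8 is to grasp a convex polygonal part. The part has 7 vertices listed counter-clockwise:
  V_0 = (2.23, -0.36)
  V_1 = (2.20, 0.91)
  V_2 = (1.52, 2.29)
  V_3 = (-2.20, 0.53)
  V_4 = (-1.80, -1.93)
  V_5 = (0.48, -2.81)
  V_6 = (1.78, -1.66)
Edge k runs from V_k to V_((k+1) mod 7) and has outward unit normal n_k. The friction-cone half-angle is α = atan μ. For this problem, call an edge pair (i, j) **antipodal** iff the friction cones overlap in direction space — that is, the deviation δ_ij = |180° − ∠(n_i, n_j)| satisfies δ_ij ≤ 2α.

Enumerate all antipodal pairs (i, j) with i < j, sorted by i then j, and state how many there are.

count = 10; pairs: (0,2), (0,3), (0,4), (1,3), (1,4), (2,4), (2,5), (2,6), (3,5), (3,6)

α = atan 0.8 = 38.66°;  2α = 77.32°
n_0 = (+0.9997, +0.0236)
n_1 = (+0.8970, +0.4420)
n_2 = (-0.4277, +0.9039)
n_3 = (-0.9870, -0.1605)
n_4 = (-0.3601, -0.9329)
n_5 = (+0.6626, -0.7490)
n_6 = (+0.9450, -0.3271)
  (0,1): δ = 155.12°  ·
  (0,2): δ = 66.03°  ✓
  (0,3): δ = 7.88°  ✓
  (0,4): δ = 67.54°  ✓
  (0,5): δ = 130.14°  ·
  (0,6): δ = 159.55°  ·
  (1,2): δ = 90.91°  ·
  (1,3): δ = 17.00°  ✓
  (1,4): δ = 42.66°  ✓
  (1,5): δ = 105.26°  ·
  (1,6): δ = 134.67°  ·
  (2,3): δ = 106.08°  ·
  (2,4): δ = 46.42°  ✓
  (2,5): δ = 16.18°  ✓
  (2,6): δ = 45.59°  ✓
  (3,4): δ = 120.34°  ·
  (3,5): δ = 57.74°  ✓
  (3,6): δ = 28.33°  ✓
  (4,5): δ = 117.40°  ·
  (4,6): δ = 87.99°  ·
  (5,6): δ = 150.59°  ·
antipodal pairs: 10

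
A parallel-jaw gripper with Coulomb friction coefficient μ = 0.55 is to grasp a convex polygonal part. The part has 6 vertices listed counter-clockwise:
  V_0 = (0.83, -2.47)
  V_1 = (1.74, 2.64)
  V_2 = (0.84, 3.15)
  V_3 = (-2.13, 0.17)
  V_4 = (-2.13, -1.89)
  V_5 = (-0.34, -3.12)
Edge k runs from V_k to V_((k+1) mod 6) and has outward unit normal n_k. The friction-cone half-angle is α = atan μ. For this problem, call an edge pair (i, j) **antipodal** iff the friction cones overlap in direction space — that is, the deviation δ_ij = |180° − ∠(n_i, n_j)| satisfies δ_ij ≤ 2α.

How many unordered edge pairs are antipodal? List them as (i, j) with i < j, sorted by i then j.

count = 4; pairs: (0,2), (0,3), (1,4), (2,5)

α = atan 0.55 = 28.81°;  2α = 57.62°
n_0 = (+0.9845, -0.1753)
n_1 = (+0.4930, +0.8700)
n_2 = (-0.7083, +0.7059)
n_3 = (-1.0000, -0.0000)
n_4 = (-0.5663, -0.8242)
n_5 = (+0.4856, -0.8742)
  (0,1): δ = 109.44°  ·
  (0,2): δ = 34.81°  ✓
  (0,3): δ = 10.10°  ✓
  (0,4): δ = 65.60°  ·
  (0,5): δ = 129.15°  ·
  (1,2): δ = 105.36°  ·
  (1,3): δ = 60.46°  ·
  (1,4): δ = 4.96°  ✓
  (1,5): δ = 58.59°  ·
  (2,3): δ = 135.10°  ·
  (2,4): δ = 79.59°  ·
  (2,5): δ = 16.04°  ✓
  (3,4): δ = 124.49°  ·
  (3,5): δ = 60.95°  ·
  (4,5): δ = 116.45°  ·
antipodal pairs: 4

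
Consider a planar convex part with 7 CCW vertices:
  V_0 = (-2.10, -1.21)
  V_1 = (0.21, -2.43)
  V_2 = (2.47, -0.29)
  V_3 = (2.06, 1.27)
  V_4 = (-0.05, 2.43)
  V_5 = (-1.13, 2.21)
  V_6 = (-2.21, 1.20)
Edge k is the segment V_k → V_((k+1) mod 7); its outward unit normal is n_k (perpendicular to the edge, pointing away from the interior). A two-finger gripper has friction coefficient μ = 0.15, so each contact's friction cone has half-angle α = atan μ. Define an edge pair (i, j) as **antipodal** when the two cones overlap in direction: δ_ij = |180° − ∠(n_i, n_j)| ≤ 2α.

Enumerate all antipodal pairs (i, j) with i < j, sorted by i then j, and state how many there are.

count = 3; pairs: (0,3), (1,5), (2,6)

α = atan 0.15 = 8.53°;  2α = 17.06°
n_0 = (-0.4670, -0.8843)
n_1 = (+0.6876, -0.7261)
n_2 = (+0.9672, +0.2542)
n_3 = (+0.4818, +0.8763)
n_4 = (-0.1996, +0.9799)
n_5 = (-0.6830, +0.7304)
n_6 = (-0.9990, -0.0456)
  (0,1): δ = 108.72°  ·
  (0,2): δ = 47.43°  ·
  (0,3): δ = 0.96°  ✓
  (0,4): δ = 39.35°  ·
  (0,5): δ = 70.92°  ·
  (0,6): δ = 120.45°  ·
  (1,2): δ = 118.71°  ·
  (1,3): δ = 72.24°  ·
  (1,4): δ = 31.92°  ·
  (1,5): δ = 0.36°  ✓
  (1,6): δ = 49.18°  ·
  (2,3): δ = 133.53°  ·
  (2,4): δ = 93.21°  ·
  (2,5): δ = 61.64°  ·
  (2,6): δ = 12.11°  ✓
  (3,4): δ = 139.69°  ·
  (3,5): δ = 108.12°  ·
  (3,6): δ = 58.59°  ·
  (4,5): δ = 148.43°  ·
  (4,6): δ = 98.90°  ·
  (5,6): δ = 130.47°  ·
antipodal pairs: 3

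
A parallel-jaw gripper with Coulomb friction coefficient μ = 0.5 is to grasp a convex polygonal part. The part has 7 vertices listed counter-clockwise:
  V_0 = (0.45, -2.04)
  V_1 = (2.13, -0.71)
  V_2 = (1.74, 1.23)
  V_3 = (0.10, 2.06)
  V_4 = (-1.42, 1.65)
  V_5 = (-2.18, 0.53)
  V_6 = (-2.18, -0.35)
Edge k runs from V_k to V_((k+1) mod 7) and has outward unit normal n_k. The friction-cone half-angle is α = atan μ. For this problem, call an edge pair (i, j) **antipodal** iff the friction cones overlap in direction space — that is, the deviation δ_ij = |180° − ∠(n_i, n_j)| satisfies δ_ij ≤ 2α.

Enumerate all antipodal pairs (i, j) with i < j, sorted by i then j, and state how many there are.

count = 8; pairs: (0,3), (0,4), (0,5), (1,4), (1,5), (1,6), (2,6), (3,6)

α = atan 0.5 = 26.57°;  2α = 53.13°
n_0 = (+0.6207, -0.7840)
n_1 = (+0.9804, +0.1971)
n_2 = (+0.4516, +0.8922)
n_3 = (-0.2604, +0.9655)
n_4 = (-0.8275, +0.5615)
n_5 = (-1.0000, -0.0000)
n_6 = (-0.5406, -0.8413)
  (0,1): δ = 117.00°  ·
  (0,2): δ = 65.21°  ·
  (0,3): δ = 23.27°  ✓
  (0,4): δ = 17.47°  ✓
  (0,5): δ = 51.63°  ✓
  (0,6): δ = 108.91°  ·
  (1,2): δ = 128.21°  ·
  (1,3): δ = 86.27°  ·
  (1,4): δ = 45.53°  ✓
  (1,5): δ = 11.37°  ✓
  (1,6): δ = 45.91°  ✓
  (2,3): δ = 138.06°  ·
  (2,4): δ = 97.32°  ·
  (2,5): δ = 63.16°  ·
  (2,6): δ = 5.88°  ✓
  (3,4): δ = 139.26°  ·
  (3,5): δ = 105.10°  ·
  (3,6): δ = 47.82°  ✓
  (4,5): δ = 145.84°  ·
  (4,6): δ = 88.56°  ·
  (5,6): δ = 122.72°  ·
antipodal pairs: 8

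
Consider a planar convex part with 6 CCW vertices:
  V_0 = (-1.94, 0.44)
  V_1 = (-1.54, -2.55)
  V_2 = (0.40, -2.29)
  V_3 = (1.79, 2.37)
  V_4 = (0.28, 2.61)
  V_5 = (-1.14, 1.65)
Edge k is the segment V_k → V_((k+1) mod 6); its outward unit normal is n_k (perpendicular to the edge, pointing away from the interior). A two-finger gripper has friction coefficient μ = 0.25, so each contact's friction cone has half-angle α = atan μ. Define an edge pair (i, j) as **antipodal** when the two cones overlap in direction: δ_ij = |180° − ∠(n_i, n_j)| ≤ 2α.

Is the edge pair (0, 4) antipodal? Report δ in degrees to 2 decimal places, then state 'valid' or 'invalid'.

α = atan 0.25 = 14.04°;  2α = 28.07°
edge 0: e_0 = (+0.40, -2.99);  n_0 = (-0.9912, -0.1326)
edge 4: e_4 = (-1.42, -0.96);  n_4 = (-0.5601, +0.8284)
∠(n_0, n_4) = 63.56°
δ = |180° − 63.56°| = 116.44°
116.44° > 2α = 28.07°  →  invalid

δ = 116.44°, invalid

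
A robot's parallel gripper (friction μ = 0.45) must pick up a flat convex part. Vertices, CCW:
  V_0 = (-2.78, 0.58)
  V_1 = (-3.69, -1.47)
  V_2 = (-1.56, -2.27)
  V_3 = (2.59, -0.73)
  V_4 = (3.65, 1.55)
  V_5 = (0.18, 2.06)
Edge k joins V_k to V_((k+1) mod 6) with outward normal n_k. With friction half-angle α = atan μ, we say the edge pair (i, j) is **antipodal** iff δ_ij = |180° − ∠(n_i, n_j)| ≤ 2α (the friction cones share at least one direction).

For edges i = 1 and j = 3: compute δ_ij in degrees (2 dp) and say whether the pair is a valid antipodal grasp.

δ = 94.35°, invalid

α = atan 0.45 = 24.23°;  2α = 48.46°
edge 1: e_1 = (+2.13, -0.80);  n_1 = (-0.3516, -0.9361)
edge 3: e_3 = (+1.06, +2.28);  n_3 = (+0.9068, -0.4216)
∠(n_1, n_3) = 85.65°
δ = |180° − 85.65°| = 94.35°
94.35° > 2α = 48.46°  →  invalid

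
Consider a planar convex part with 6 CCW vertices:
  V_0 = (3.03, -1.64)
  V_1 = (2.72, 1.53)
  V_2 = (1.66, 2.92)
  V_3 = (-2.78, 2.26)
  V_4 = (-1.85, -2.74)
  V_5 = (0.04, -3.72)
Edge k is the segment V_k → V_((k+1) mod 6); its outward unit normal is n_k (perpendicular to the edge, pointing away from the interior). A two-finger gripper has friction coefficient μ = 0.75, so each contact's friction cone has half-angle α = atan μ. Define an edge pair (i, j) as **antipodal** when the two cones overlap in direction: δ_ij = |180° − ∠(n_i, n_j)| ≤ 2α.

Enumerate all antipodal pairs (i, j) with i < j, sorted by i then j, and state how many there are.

α = atan 0.75 = 36.87°;  2α = 73.74°
n_0 = (+0.9953, +0.0973)
n_1 = (+0.7952, +0.6064)
n_2 = (-0.1470, +0.9891)
n_3 = (-0.9831, -0.1829)
n_4 = (-0.4603, -0.8878)
n_5 = (+0.5711, -0.8209)
  (0,1): δ = 148.26°  ·
  (0,2): δ = 87.13°  ·
  (0,3): δ = 4.95°  ✓
  (0,4): δ = 57.01°  ✓
  (0,5): δ = 119.24°  ·
  (1,2): δ = 118.87°  ·
  (1,3): δ = 26.79°  ✓
  (1,4): δ = 25.26°  ✓
  (1,5): δ = 87.50°  ·
  (2,3): δ = 87.92°  ·
  (2,4): δ = 35.86°  ✓
  (2,5): δ = 26.37°  ✓
  (3,4): δ = 127.94°  ·
  (3,5): δ = 65.71°  ✓
  (4,5): δ = 117.77°  ·
antipodal pairs: 7

count = 7; pairs: (0,3), (0,4), (1,3), (1,4), (2,4), (2,5), (3,5)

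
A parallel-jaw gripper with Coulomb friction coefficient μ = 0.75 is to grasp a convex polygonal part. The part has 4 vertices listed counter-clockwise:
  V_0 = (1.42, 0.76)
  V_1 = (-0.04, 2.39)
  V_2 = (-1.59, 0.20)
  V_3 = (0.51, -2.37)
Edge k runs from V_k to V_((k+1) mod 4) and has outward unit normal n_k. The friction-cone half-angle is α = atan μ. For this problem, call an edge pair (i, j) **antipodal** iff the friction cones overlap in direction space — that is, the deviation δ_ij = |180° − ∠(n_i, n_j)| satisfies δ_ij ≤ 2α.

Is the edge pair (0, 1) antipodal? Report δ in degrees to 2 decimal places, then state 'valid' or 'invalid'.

α = atan 0.75 = 36.87°;  2α = 73.74°
edge 0: e_0 = (-1.46, +1.63);  n_0 = (+0.7449, +0.6672)
edge 1: e_1 = (-1.55, -2.19);  n_1 = (-0.8162, +0.5777)
∠(n_0, n_1) = 102.86°
δ = |180° − 102.86°| = 77.14°
77.14° > 2α = 73.74°  →  invalid

δ = 77.14°, invalid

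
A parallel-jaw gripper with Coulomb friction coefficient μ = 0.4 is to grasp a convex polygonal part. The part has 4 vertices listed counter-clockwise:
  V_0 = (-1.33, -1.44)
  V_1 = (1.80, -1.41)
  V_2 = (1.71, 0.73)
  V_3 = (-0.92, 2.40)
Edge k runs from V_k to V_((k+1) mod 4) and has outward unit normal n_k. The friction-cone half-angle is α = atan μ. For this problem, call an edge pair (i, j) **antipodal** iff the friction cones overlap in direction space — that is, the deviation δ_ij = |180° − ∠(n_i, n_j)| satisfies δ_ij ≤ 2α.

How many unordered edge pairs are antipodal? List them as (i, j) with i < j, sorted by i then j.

α = atan 0.4 = 21.80°;  2α = 43.60°
n_0 = (+0.0096, -1.0000)
n_1 = (+0.9991, +0.0420)
n_2 = (+0.5360, +0.8442)
n_3 = (-0.9943, +0.1062)
  (0,1): δ = 88.14°  ·
  (0,2): δ = 32.96°  ✓
  (0,3): δ = 83.36°  ·
  (1,2): δ = 124.82°  ·
  (1,3): δ = 8.50°  ✓
  (2,3): δ = 63.68°  ·
antipodal pairs: 2

count = 2; pairs: (0,2), (1,3)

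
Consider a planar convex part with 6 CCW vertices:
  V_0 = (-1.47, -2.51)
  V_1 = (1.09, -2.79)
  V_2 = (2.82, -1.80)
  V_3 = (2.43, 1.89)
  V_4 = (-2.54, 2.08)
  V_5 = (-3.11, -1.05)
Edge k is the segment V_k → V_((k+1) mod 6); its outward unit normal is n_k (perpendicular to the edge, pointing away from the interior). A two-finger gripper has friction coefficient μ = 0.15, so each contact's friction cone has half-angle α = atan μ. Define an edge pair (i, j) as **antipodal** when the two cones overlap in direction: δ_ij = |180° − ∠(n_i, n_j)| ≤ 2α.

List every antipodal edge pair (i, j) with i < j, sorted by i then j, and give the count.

count = 2; pairs: (0,3), (2,4)

α = atan 0.15 = 8.53°;  2α = 17.06°
n_0 = (-0.1087, -0.9941)
n_1 = (+0.4967, -0.8679)
n_2 = (+0.9945, +0.1051)
n_3 = (+0.0382, +0.9993)
n_4 = (-0.9838, +0.1792)
n_5 = (-0.6649, -0.7469)
  (0,1): δ = 143.98°  ·
  (0,2): δ = 77.72°  ·
  (0,3): δ = 4.05°  ✓
  (0,4): δ = 85.92°  ·
  (0,5): δ = 144.57°  ·
  (1,2): δ = 113.75°  ·
  (1,3): δ = 31.97°  ·
  (1,4): δ = 49.90°  ·
  (1,5): δ = 108.54°  ·
  (2,3): δ = 98.22°  ·
  (2,4): δ = 16.35°  ✓
  (2,5): δ = 42.29°  ·
  (3,4): δ = 98.13°  ·
  (3,5): δ = 39.49°  ·
  (4,5): δ = 121.36°  ·
antipodal pairs: 2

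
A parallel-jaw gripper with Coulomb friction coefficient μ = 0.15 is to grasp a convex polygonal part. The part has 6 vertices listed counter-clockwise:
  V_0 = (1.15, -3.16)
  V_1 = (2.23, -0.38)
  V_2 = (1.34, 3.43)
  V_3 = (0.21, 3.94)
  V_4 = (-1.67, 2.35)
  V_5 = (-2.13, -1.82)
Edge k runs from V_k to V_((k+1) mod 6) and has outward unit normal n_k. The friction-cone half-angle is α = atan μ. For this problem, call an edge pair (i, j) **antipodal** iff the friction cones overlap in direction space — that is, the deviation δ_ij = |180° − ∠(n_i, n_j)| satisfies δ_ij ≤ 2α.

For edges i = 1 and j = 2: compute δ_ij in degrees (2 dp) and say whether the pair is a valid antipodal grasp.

α = atan 0.15 = 8.53°;  2α = 17.06°
edge 1: e_1 = (-0.89, +3.81);  n_1 = (+0.9738, +0.2275)
edge 2: e_2 = (-1.13, +0.51);  n_2 = (+0.4114, +0.9115)
∠(n_1, n_2) = 52.56°
δ = |180° − 52.56°| = 127.44°
127.44° > 2α = 17.06°  →  invalid

δ = 127.44°, invalid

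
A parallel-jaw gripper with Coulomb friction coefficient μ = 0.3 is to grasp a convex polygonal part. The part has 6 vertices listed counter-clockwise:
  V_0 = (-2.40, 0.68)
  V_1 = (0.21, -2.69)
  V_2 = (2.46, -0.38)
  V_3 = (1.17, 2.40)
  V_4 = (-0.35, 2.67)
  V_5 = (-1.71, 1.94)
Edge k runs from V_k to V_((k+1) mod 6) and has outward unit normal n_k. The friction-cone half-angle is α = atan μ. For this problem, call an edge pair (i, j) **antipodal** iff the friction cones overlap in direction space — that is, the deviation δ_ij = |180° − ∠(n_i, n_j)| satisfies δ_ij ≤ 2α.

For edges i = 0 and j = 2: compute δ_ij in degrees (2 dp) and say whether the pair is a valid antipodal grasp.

δ = 12.86°, valid

α = atan 0.3 = 16.70°;  2α = 33.40°
edge 0: e_0 = (+2.61, -3.37);  n_0 = (-0.7906, -0.6123)
edge 2: e_2 = (-1.29, +2.78);  n_2 = (+0.9071, +0.4209)
∠(n_0, n_2) = 167.14°
δ = |180° − 167.14°| = 12.86°
12.86° ≤ 2α = 33.40°  →  valid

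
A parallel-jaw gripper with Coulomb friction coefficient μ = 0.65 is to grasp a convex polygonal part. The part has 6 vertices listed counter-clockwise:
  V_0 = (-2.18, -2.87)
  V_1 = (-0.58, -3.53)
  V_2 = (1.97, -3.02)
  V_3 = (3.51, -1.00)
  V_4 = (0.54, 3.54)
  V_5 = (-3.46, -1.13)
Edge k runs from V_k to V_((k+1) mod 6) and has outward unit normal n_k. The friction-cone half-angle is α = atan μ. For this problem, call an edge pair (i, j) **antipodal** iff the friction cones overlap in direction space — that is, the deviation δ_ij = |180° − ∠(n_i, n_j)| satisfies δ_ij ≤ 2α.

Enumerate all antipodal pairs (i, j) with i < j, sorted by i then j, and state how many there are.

count = 4; pairs: (0,3), (1,4), (2,4), (3,5)

α = atan 0.65 = 33.02°;  2α = 66.05°
n_0 = (-0.3813, -0.9244)
n_1 = (+0.1961, -0.9806)
n_2 = (+0.7953, -0.6063)
n_3 = (+0.8368, +0.5474)
n_4 = (-0.7595, +0.6505)
n_5 = (-0.8055, -0.5926)
  (0,1): δ = 146.27°  ·
  (0,2): δ = 104.90°  ·
  (0,3): δ = 34.39°  ✓
  (0,4): δ = 71.84°  ·
  (0,5): δ = 148.76°  ·
  (1,2): δ = 138.63°  ·
  (1,3): δ = 68.12°  ·
  (1,4): δ = 38.11°  ✓
  (1,5): δ = 115.03°  ·
  (2,3): δ = 109.49°  ·
  (2,4): δ = 3.26°  ✓
  (2,5): δ = 73.66°  ·
  (3,4): δ = 73.77°  ·
  (3,5): δ = 3.15°  ✓
  (4,5): δ = 103.08°  ·
antipodal pairs: 4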